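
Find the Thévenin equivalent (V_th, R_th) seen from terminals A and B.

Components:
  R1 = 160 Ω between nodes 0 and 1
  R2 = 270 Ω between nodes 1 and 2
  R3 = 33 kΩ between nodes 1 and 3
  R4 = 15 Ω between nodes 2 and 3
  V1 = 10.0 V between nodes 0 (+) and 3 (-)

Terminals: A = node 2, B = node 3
Step 1 — V_th is the open-circuit voltage V_A - V_B (nothing connected across the terminals).
Nodal analysis, taking node 3 as the 0 V reference.
Source V1 fixes V_0 = 10 V.
KCL at each unknown node (sum of currents leaving = 0; resistances in Ω):
  Node 1: (V_1 - 10)/160 + (V_1 - V_2)/270 + (V_1 - 0)/33000 = 0
  Node 2: (V_2 - V_1)/270 + (V_2 - 0)/15 = 0
Collecting terms (coefficients in siemens):
  0.009984·V_1 - 0.003704·V_2 = 0.0625
  0.07037·V_2 - 0.003704·V_1 = 0
Determinant D = (0.009984)(0.07037) - (-0.003704)(-0.003704) = 0.0006889
V_1 = [(0.0625)(0.07037) - (-0.003704)(0)]/D = 6.385 V
V_2 = [(0.009984)(0) - (0.0625)(-0.003704)]/D = 0.336 V
V_th = V_2 - V_3 = 0.336 - 0 = 0.336 V
Step 2 — R_th: zero the source — replace V1 by a short circuit (node 3 merges into node 0) — and find the resistance seen between A (node 2) and B (node 0).
Reduce the network between node 2 (A) and node 0 (B) by series/parallel combination:
  Rp1 = R1 ‖ R3 (parallel, both between nodes 0 and 1) = 1/(1/160 + 1/33000) = 159.2 Ω
  Rs1 = R2 + Rp1 (series, joined only at node 1) = 270 + 159.2 = 429.2 Ω
  Rp2 = R4 ‖ Rs1 (parallel, both between nodes 0 and 2) = 1/(1/15 + 1/429.2) = 14.49 Ω
R_th = 14.49 Ω

Final answer: V_th = 0.336 V, R_th = 14.49 Ω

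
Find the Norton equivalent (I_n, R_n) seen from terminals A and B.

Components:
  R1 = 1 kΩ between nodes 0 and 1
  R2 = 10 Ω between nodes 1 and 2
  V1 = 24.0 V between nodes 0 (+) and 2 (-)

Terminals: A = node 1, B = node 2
Find the Thévenin equivalent first; then I_n = V_th/R_th and R_n = R_th.
Step 1 — V_th is the open-circuit voltage V_A - V_B (nothing connected across the terminals).
Nodal analysis, taking node 2 as the 0 V reference.
Source V1 fixes V_0 = 24 V.
KCL at each unknown node (sum of currents leaving = 0; resistances in Ω):
  Node 1: (V_1 - 24)/1000 + (V_1 - 0)/10 = 0
Collecting terms: 0.101 × V_1 = 0.024  =>  V_1 = 0.2376 V
V_th = V_1 - V_2 = 0.2376 - 0 = 0.2376 V
Step 2 — R_th: zero the source — replace V1 by a short circuit (node 2 merges into node 0) — and find the resistance seen between A (node 1) and B (node 0).
Reduce the network between node 1 (A) and node 0 (B) by series/parallel combination:
  Rp1 = R1 ‖ R2 (parallel, both between nodes 0 and 1) = 1/(1/1000 + 1/10) = 9.901 Ω
R_th = 9.901 Ω
I_n = V_th/R_th = 0.2376/9.901 = 0.024 A, and R_n = R_th = 9.901 Ω

Final answer: I_n = 0.024 A, R_n = 9.901 Ω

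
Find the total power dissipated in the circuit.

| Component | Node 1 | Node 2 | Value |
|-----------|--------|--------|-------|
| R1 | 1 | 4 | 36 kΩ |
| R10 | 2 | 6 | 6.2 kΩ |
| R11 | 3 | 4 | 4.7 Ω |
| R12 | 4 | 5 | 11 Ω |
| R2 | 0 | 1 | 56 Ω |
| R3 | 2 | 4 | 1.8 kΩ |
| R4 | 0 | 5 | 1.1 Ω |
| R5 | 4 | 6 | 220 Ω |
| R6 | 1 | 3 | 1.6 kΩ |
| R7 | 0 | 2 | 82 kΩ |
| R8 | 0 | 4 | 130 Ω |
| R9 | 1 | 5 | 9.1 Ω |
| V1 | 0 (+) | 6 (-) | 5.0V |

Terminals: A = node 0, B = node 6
Nodal analysis, taking node 6 as the 0 V reference.
Source V1 fixes V_0 = 5 V.
KCL at each unknown node (sum of currents leaving = 0; resistances in Ω):
  Node 1: (V_1 - V_4)/36000 + (V_1 - 5)/56 + (V_1 - V_3)/1600 + (V_1 - V_5)/9.1 = 0
  Node 2: (V_2 - V_4)/1800 + (V_2 - 5)/82000 + (V_2 - 0)/6200 = 0
  Node 3: (V_3 - V_1)/1600 + (V_3 - V_4)/4.7 = 0
  Node 4: (V_4 - V_1)/36000 + (V_4 - V_2)/1800 + (V_4 - 0)/220 + (V_4 - 5)/130 + (V_4 - V_3)/4.7 + (V_4 - V_5)/11 = 0
  Node 5: (V_5 - 5)/1.1 + (V_5 - V_1)/9.1 + (V_5 - V_4)/11 = 0
Collecting terms (coefficients in siemens):
  0.1284·V_1 - 0.000625·V_3 - 0.00002778·V_4 - 0.1099·V_5 = 0.08929
  0.000729·V_2 - 0.0005556·V_4 = 0.00006098
  0.2134·V_3 - 0.000625·V_1 - 0.2128·V_4 = 0
  0.3165·V_4 - 0.00002778·V_1 - 0.0005556·V_2 - 0.2128·V_3 - 0.09091·V_5 = 0.03846
  1.11·V_5 - 0.1099·V_1 - 0.09091·V_4 = 4.545
Solving these 5 simultaneous equations (Gaussian elimination) gives:
  V_1 = 4.98 V, V_2 = 3.708 V, V_3 = 4.757 V, V_4 = 4.756 V
  V_5 = 4.978 V
Power in each resistor, P = (ΔV)²/R:
  P_R1 = (4.98 - 4.756)²/36000 = 0.000001392 W
  P_R2 = (5 - 4.98)²/56 = 0.000007167 W
  P_R3 = (3.708 - 4.756)²/1800 = 0.0006103 W
  P_R4 = (5 - 4.978)²/1.1 = 0.0004385 W
  P_R5 = (4.756 - 0)²/220 = 0.1028 W
  P_R6 = (4.98 - 4.757)²/1600 = 0.00003115 W
  P_R7 = (5 - 3.708)²/82000 = 0.00002036 W
  P_R8 = (5 - 4.756)²/130 = 0.0004577 W
  P_R9 = (4.98 - 4.978)²/9.1 = 0.000000409 W
  P_R10 = (3.708 - 0)²/6200 = 0.002218 W
  P_R11 = (4.757 - 4.756)²/4.7 = 0.0000000915 W
  P_R12 = (4.756 - 4.978)²/11 = 0.004479 W
P_total = P_R1 + P_R2 + P_R3 + P_R4 + P_R5 + P_R6 + P_R7 + P_R8 + P_R9 + P_R10 + P_R11 + P_R12 = 0.1111 W

Final answer: 0.1111 W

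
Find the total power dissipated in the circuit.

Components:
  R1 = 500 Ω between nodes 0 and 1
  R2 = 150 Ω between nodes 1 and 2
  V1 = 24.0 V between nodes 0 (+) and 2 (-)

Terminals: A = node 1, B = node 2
Nodal analysis, taking node 2 as the 0 V reference.
Source V1 fixes V_0 = 24 V.
KCL at each unknown node (sum of currents leaving = 0; resistances in Ω):
  Node 1: (V_1 - 24)/500 + (V_1 - 0)/150 = 0
Collecting terms: 0.008667 × V_1 = 0.048  =>  V_1 = 5.538 V
Power in each resistor, P = (ΔV)²/R:
  P_R1 = (24 - 5.538)²/500 = 0.6817 W
  P_R2 = (5.538 - 0)²/150 = 0.2045 W
P_total = P_R1 + P_R2 = 0.8862 W

Final answer: 0.8862 W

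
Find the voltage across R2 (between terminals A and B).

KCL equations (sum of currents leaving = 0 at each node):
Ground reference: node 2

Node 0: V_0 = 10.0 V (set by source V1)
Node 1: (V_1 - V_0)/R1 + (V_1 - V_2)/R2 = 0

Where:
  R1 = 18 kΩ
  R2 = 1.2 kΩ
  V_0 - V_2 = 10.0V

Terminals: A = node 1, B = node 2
R1 and R2 are in series across V1 (node 0 → node 1 → node 2), and the output A–B is taken across R2, so this is a voltage divider.
Series current: I = V1/(R1 + R2) = 10/(18000 + 1200) = 10/19200 = 0.0005208 A
V_R2 = I × R2 = V1 × R2/(R1 + R2) = 10 × 1200/19200 = 0.625 V

Final answer: 0.625 V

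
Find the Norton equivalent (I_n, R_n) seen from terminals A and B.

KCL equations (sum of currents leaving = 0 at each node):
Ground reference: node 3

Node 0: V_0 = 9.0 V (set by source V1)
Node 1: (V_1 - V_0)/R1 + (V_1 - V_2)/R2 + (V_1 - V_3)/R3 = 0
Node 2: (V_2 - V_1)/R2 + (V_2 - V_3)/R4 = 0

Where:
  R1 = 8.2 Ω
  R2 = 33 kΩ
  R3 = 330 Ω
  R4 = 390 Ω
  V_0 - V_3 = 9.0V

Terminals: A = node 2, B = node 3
Find the Thévenin equivalent first; then I_n = V_th/R_th and R_n = R_th.
Step 1 — V_th is the open-circuit voltage V_A - V_B (nothing connected across the terminals).
Nodal analysis, taking node 3 as the 0 V reference.
Source V1 fixes V_0 = 9 V.
KCL at each unknown node (sum of currents leaving = 0; resistances in Ω):
  Node 1: (V_1 - 9)/8.2 + (V_1 - V_2)/33000 + (V_1 - 0)/330 = 0
  Node 2: (V_2 - V_1)/33000 + (V_2 - 0)/390 = 0
Collecting terms (coefficients in siemens):
  0.125·V_1 - 0.0000303·V_2 = 1.098
  0.002594·V_2 - 0.0000303·V_1 = 0
Determinant D = (0.125)(0.002594) - (-0.0000303)(-0.0000303) = 0.0003243
V_1 = [(1.098)(0.002594) - (-0.0000303)(0)]/D = 8.78 V
V_2 = [(0.125)(0) - (1.098)(-0.0000303)]/D = 0.1025 V
V_th = V_2 - V_3 = 0.1025 - 0 = 0.1025 V
Step 2 — R_th: zero the source — replace V1 by a short circuit (node 3 merges into node 0) — and find the resistance seen between A (node 2) and B (node 0).
Reduce the network between node 2 (A) and node 0 (B) by series/parallel combination:
  Rp1 = R1 ‖ R3 (parallel, both between nodes 0 and 1) = 1/(1/8.2 + 1/330) = 8.001 Ω
  Rs1 = R2 + Rp1 (series, joined only at node 1) = 33000 + 8.001 = 33010 Ω
  Rp2 = R4 ‖ Rs1 (parallel, both between nodes 0 and 2) = 1/(1/390 + 1/33010) = 385.4 Ω
R_th = 385.4 Ω
I_n = V_th/R_th = 0.1025/385.4 = 0.0002661 A, and R_n = R_th = 385.4 Ω

Final answer: I_n = 0.0002661 A, R_n = 385.4 Ω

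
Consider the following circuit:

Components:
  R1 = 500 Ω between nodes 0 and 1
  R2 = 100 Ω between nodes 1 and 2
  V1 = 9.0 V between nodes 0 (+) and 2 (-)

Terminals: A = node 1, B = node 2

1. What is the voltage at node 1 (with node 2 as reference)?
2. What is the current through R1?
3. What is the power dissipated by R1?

Nodal analysis, taking node 2 as the 0 V reference.
Source V1 fixes V_0 = 9 V.
KCL at each unknown node (sum of currents leaving = 0; resistances in Ω):
  Node 1: (V_1 - 9)/500 + (V_1 - 0)/100 = 0
Collecting terms: 0.012 × V_1 = 0.018  =>  V_1 = 1.5 V
Part 1:
  Read off the nodal solution: V_1 = 1.5 V
Part 2:
  I_R1 = (V_0 - V_1)/R1 = (9 - 1.5)/500 = 0.015 A
  Magnitude: I_R1 = 0.015 A
Part 3:
  I_R1 = (V_0 - V_1)/R1 = (9 - 1.5)/500 = 0.015 A
  P_R1 = I_R1² × R1 = (0.015)² × 500 = 0.1125 W

Final answers:
1. V_1 = 1.5 V
2. I_R1 = 0.015 A
3. P_R1 = 0.1125 W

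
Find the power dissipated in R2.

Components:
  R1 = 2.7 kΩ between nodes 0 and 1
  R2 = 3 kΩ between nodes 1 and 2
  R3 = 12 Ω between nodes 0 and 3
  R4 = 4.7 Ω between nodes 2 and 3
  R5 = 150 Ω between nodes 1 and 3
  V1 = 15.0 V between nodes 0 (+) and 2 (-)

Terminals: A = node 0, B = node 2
Nodal analysis, taking node 2 as the 0 V reference.
Source V1 fixes V_0 = 15 V.
KCL at each unknown node (sum of currents leaving = 0; resistances in Ω):
  Node 1: (V_1 - 15)/2700 + (V_1 - 0)/3000 + (V_1 - V_3)/150 = 0
  Node 3: (V_3 - 15)/12 + (V_3 - 0)/4.7 + (V_3 - V_1)/150 = 0
Collecting terms (coefficients in siemens):
  0.00737·V_1 - 0.006667·V_3 = 0.005556
  0.3028·V_3 - 0.006667·V_1 = 1.25
Determinant D = (0.00737)(0.3028) - (-0.006667)(-0.006667) = 0.002187
V_1 = [(0.005556)(0.3028) - (-0.006667)(1.25)]/D = 4.579 V
V_3 = [(0.00737)(1.25) - (0.005556)(-0.006667)]/D = 4.229 V
I_R2 = (V_1 - V_2)/R2 = (4.579 - 0)/3000 = 0.001526 A
P_R2 = I_R2² × R2 = (0.001526)² × 3000 = 0.00699 W

Final answer: 0.00699 W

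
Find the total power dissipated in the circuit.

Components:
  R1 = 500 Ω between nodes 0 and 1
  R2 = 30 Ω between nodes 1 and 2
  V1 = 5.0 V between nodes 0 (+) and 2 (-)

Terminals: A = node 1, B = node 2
Nodal analysis, taking node 2 as the 0 V reference.
Source V1 fixes V_0 = 5 V.
KCL at each unknown node (sum of currents leaving = 0; resistances in Ω):
  Node 1: (V_1 - 5)/500 + (V_1 - 0)/30 = 0
Collecting terms: 0.03533 × V_1 = 0.01  =>  V_1 = 0.283 V
Power in each resistor, P = (ΔV)²/R:
  P_R1 = (5 - 0.283)²/500 = 0.0445 W
  P_R2 = (0.283 - 0)²/30 = 0.00267 W
P_total = P_R1 + P_R2 = 0.04717 W

Final answer: 0.04717 W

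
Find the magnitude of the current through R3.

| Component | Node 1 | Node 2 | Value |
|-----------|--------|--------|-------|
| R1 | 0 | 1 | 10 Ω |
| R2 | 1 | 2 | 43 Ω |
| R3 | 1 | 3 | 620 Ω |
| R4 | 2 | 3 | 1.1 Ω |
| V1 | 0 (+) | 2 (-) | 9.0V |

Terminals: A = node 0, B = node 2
Nodal analysis, taking node 2 as the 0 V reference.
Source V1 fixes V_0 = 9 V.
KCL at each unknown node (sum of currents leaving = 0; resistances in Ω):
  Node 1: (V_1 - 9)/10 + (V_1 - 0)/43 + (V_1 - V_3)/620 = 0
  Node 3: (V_3 - V_1)/620 + (V_3 - 0)/1.1 = 0
Collecting terms (coefficients in siemens):
  0.1249·V_1 - 0.001613·V_3 = 0.9
  0.9107·V_3 - 0.001613·V_1 = 0
Determinant D = (0.1249)(0.9107) - (-0.001613)(-0.001613) = 0.1137
V_1 = [(0.9)(0.9107) - (-0.001613)(0)]/D = 7.208 V
V_3 = [(0.1249)(0) - (0.9)(-0.001613)]/D = 0.01277 V
I_R3 = (V_1 - V_3)/R3 = (7.208 - 0.01277)/620 = 0.0116 A
|I_R3| = 0.0116 A

Final answer: |I_R3| = 0.0116 A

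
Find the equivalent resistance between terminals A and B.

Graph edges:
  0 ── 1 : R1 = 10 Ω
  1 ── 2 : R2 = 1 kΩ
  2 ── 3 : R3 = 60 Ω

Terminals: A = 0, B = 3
Reduce the network between node 0 (A) and node 3 (B) by series/parallel combination:
  Rs1 = R1 + R2 (series, joined only at node 1) = 10 + 1000 = 1010 Ω
  Rs2 = R3 + Rs1 (series, joined only at node 2) = 60 + 1010 = 1070 Ω
R_eq = 1.07 kΩ

Final answer: 1.07 kΩ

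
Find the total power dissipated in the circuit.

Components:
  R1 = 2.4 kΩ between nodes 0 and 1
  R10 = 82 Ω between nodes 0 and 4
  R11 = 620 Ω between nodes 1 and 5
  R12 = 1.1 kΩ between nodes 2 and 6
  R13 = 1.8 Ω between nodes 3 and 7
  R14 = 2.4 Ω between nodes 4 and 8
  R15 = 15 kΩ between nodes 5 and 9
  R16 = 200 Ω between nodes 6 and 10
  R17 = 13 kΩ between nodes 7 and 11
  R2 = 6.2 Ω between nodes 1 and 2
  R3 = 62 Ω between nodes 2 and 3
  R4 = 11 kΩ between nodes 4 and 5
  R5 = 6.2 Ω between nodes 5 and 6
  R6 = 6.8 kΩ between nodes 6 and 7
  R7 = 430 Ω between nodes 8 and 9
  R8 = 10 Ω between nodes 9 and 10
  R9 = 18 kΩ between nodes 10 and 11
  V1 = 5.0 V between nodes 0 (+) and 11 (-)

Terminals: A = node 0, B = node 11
Nodal analysis, taking node 11 as the 0 V reference.
Source V1 fixes V_0 = 5 V.
KCL at each unknown node (sum of currents leaving = 0; resistances in Ω):
  Node 1: (V_1 - 5)/2400 + (V_1 - V_2)/6.2 + (V_1 - V_5)/620 = 0
  Node 2: (V_2 - V_1)/6.2 + (V_2 - V_3)/62 + (V_2 - V_6)/1100 = 0
  Node 3: (V_3 - V_2)/62 + (V_3 - V_7)/1.8 = 0
  Node 4: (V_4 - V_5)/11000 + (V_4 - 5)/82 + (V_4 - V_8)/2.4 = 0
  Node 5: (V_5 - V_4)/11000 + (V_5 - V_6)/6.2 + (V_5 - V_1)/620 + (V_5 - V_9)/15000 = 0
  Node 6: (V_6 - V_5)/6.2 + (V_6 - V_7)/6800 + (V_6 - V_2)/1100 + (V_6 - V_10)/200 = 0
  Node 7: (V_7 - V_6)/6800 + (V_7 - V_3)/1.8 + (V_7 - 0)/13000 = 0
  Node 8: (V_8 - V_9)/430 + (V_8 - V_4)/2.4 = 0
  Node 9: (V_9 - V_8)/430 + (V_9 - V_10)/10 + (V_9 - V_5)/15000 = 0
  Node 10: (V_10 - V_9)/10 + (V_10 - 0)/18000 + (V_10 - V_6)/200 = 0
Collecting terms (coefficients in siemens):
  0.1633·V_1 - 0.1613·V_2 - 0.001613·V_5 = 0.002083
  0.1783·V_2 - 0.1613·V_1 - 0.01613·V_3 - 0.0009091·V_6 = 0
  0.5717·V_3 - 0.01613·V_2 - 0.5556·V_7 = 0
  0.429·V_4 - 0.00009091·V_5 - 0.4167·V_8 = 0.06098
  0.1631·V_5 - 0.001613·V_1 - 0.00009091·V_4 - 0.1613·V_6 - 0.00006667·V_9 = 0
  0.1673·V_6 - 0.0009091·V_2 - 0.1613·V_5 - 0.0001471·V_7 - 0.005·V_10 = 0
  0.5558·V_7 - 0.5556·V_3 - 0.0001471·V_6 = 0
  0.419·V_8 - 0.4167·V_4 - 0.002326·V_9 = 0
  0.1024·V_9 - 0.00006667·V_5 - 0.002326·V_8 - 0.1·V_10 = 0
  0.1051·V_10 - 0.005·V_6 - 0.1·V_9 = 0
Solving these 10 simultaneous equations (Gaussian elimination) gives:
  V_1 = 4.648 V, V_2 = 4.646 V, V_3 = 4.625 V, V_4 = 4.961 V
  V_5 = 4.724 V, V_6 = 4.724 V, V_7 = 4.624 V, V_8 = 4.96 V
  V_9 = 4.766 V, V_10 = 4.761 V
Power in each resistor, P = (ΔV)²/R:
  P_R1 = (5 - 4.648)²/2400 = 0.00005173 W
  P_R2 = (4.648 - 4.646)²/6.2 = 0.0000004508 W
  P_R3 = (4.646 - 4.625)²/62 = 0.000007208 W
  P_R4 = (4.961 - 4.724)²/11000 = 0.000005122 W
  P_R5 = (4.724 - 4.724)²/6.2 = 0.00000006011 W
  P_R6 = (4.724 - 4.624)²/6800 = 0.000001476 W
  P_R7 = (4.96 - 4.766)²/430 = 0.00008779 W
  P_R8 = (4.766 - 4.761)²/10 = 0.000002016 W
  P_R9 = (4.761 - 0)²/18000 = 0.001259 W
  P_R10 = (5 - 4.961)²/82 = 0.00001838 W
  P_R11 = (4.648 - 4.724)²/620 = 0.000009356 W
  P_R12 = (4.646 - 4.724)²/1100 = 0.000005594 W
  P_R13 = (4.625 - 4.624)²/1.8 = 0.0000002093 W
  P_R14 = (4.961 - 4.96)²/2.4 = 0.00000049 W
  P_R15 = (4.724 - 4.766)²/15000 = 0.0000001176 W
  P_R16 = (4.724 - 4.761)²/200 = 0.000006809 W
  P_R17 = (4.624 - 0)²/13000 = 0.001645 W
P_total = P_R1 + P_R2 + P_R3 + P_R4 + P_R5 + P_R6 + P_R7 + P_R8 + P_R9 + P_R10 + P_R11 + P_R12 + P_R13 + P_R14 + P_R15 + P_R16 + P_R17 = 0.003101 W

Final answer: 0.003101 W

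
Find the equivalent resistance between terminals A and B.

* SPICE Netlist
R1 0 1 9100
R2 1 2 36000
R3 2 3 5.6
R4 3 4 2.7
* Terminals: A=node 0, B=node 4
Reduce the network between node 0 (A) and node 4 (B) by series/parallel combination:
  Rs1 = R1 + R2 (series, joined only at node 1) = 9100 + 36000 = 45100 Ω
  Rs2 = R3 + Rs1 (series, joined only at node 2) = 5.6 + 45100 = 45110 Ω
  Rs3 = R4 + Rs2 (series, joined only at node 3) = 2.7 + 45110 = 45110 Ω
R_eq = 45.11 kΩ

Final answer: 45.11 kΩ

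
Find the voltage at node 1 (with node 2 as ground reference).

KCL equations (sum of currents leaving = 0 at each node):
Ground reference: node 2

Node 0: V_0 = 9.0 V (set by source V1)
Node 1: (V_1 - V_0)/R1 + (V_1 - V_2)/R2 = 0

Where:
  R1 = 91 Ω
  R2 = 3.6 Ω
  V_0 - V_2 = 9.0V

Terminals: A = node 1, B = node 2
Nodal analysis, taking node 2 as the 0 V reference.
Source V1 fixes V_0 = 9 V.
KCL at each unknown node (sum of currents leaving = 0; resistances in Ω):
  Node 1: (V_1 - 9)/91 + (V_1 - 0)/3.6 = 0
Collecting terms: 0.2888 × V_1 = 0.0989  =>  V_1 = 0.3425 V
The requested potential is V_1 = 0.3425 V.

Final answer: V_1 = 0.3425 V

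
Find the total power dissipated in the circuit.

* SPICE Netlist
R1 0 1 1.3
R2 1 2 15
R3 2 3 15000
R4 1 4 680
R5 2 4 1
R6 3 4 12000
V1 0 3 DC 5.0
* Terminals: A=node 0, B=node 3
Nodal analysis, taking node 3 as the 0 V reference.
Source V1 fixes V_0 = 5 V.
KCL at each unknown node (sum of currents leaving = 0; resistances in Ω):
  Node 1: (V_1 - 5)/1.3 + (V_1 - V_2)/15 + (V_1 - V_4)/680 = 0
  Node 2: (V_2 - V_1)/15 + (V_2 - 0)/15000 + (V_2 - V_4)/1 = 0
  Node 4: (V_4 - V_1)/680 + (V_4 - V_2)/1 + (V_4 - 0)/12000 = 0
Collecting terms (coefficients in siemens):
  0.8374·V_1 - 0.06667·V_2 - 0.001471·V_4 = 3.846
  1.067·V_2 - 0.06667·V_1 - 1·V_4 = 0
  1.002·V_4 - 0.001471·V_1 - 1·V_2 = 0
Solving these 3 simultaneous equations (Gaussian elimination) gives:
  V_1 = 4.999 V, V_2 = 4.988 V, V_4 = 4.988 V
Power in each resistor, P = (ΔV)²/R:
  P_R1 = (5 - 4.999)²/1.3 = 0.0000007277 W
  P_R2 = (4.999 - 4.988)²/15 = 0.000008025 W
  P_R3 = (4.988 - 0)²/15000 = 0.001659 W
  P_R4 = (4.999 - 4.988)²/680 = 0.0000001901 W
  P_R5 = (4.988 - 4.988)²/1 = 0.0000001591 W
  P_R6 = (0 - 4.988)²/12000 = 0.002073 W
P_total = P_R1 + P_R2 + P_R3 + P_R4 + P_R5 + P_R6 = 0.003741 W

Final answer: 0.003741 W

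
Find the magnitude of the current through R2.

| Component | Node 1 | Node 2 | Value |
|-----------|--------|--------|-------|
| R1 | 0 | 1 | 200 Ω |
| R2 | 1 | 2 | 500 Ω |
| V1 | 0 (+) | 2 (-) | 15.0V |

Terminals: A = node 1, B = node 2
Nodal analysis, taking node 2 as the 0 V reference.
Source V1 fixes V_0 = 15 V.
KCL at each unknown node (sum of currents leaving = 0; resistances in Ω):
  Node 1: (V_1 - 15)/200 + (V_1 - 0)/500 = 0
Collecting terms: 0.007 × V_1 = 0.075  =>  V_1 = 10.71 V
I_R2 = (V_1 - V_2)/R2 = (10.71 - 0)/500 = 0.02143 A
|I_R2| = 0.02143 A

Final answer: |I_R2| = 0.02143 A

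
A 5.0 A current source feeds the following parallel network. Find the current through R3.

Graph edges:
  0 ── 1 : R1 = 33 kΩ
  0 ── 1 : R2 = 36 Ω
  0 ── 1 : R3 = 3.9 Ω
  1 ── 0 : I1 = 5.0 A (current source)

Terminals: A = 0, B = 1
All resistors sit directly between nodes 0 and 1, so they are in parallel and share one voltage V; the full source current 5 A splits among them.
1/R_par = 1/33000 + 1/36 + 1/3.9 = 0.2842 S  =>  R_par = 3.518 Ω
V = I × R_par = 5 × 3.518 = 17.59 V
I_R3 = V/R3 = 17.59/3.9 = 4.511 A

Final answer: 4.511 A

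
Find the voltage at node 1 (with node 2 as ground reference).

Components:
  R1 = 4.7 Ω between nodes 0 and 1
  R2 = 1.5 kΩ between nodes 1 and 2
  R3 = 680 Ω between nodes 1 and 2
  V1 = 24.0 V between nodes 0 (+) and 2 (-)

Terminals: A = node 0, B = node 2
Nodal analysis, taking node 2 as the 0 V reference.
Source V1 fixes V_0 = 24 V.
KCL at each unknown node (sum of currents leaving = 0; resistances in Ω):
  Node 1: (V_1 - 24)/4.7 + (V_1 - 0)/1500 + (V_1 - 0)/680 = 0
Collecting terms: 0.2149 × V_1 = 5.106  =>  V_1 = 23.76 V
The requested potential is V_1 = 23.76 V.

Final answer: V_1 = 23.76 V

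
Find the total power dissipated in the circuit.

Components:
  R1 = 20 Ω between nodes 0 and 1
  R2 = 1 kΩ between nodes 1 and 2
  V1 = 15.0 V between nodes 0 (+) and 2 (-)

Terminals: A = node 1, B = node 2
Nodal analysis, taking node 2 as the 0 V reference.
Source V1 fixes V_0 = 15 V.
KCL at each unknown node (sum of currents leaving = 0; resistances in Ω):
  Node 1: (V_1 - 15)/20 + (V_1 - 0)/1000 = 0
Collecting terms: 0.051 × V_1 = 0.75  =>  V_1 = 14.71 V
Power in each resistor, P = (ΔV)²/R:
  P_R1 = (15 - 14.71)²/20 = 0.004325 W
  P_R2 = (14.71 - 0)²/1000 = 0.2163 W
P_total = P_R1 + P_R2 = 0.2206 W

Final answer: 0.2206 W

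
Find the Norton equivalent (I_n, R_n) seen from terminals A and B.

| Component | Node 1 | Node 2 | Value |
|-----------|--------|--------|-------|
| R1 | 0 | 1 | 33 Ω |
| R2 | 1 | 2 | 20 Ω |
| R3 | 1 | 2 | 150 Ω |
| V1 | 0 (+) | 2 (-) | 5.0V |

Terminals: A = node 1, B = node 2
Find the Thévenin equivalent first; then I_n = V_th/R_th and R_n = R_th.
Step 1 — V_th is the open-circuit voltage V_A - V_B (nothing connected across the terminals).
Nodal analysis, taking node 2 as the 0 V reference.
Source V1 fixes V_0 = 5 V.
KCL at each unknown node (sum of currents leaving = 0; resistances in Ω):
  Node 1: (V_1 - 5)/33 + (V_1 - 0)/20 + (V_1 - 0)/150 = 0
Collecting terms: 0.08697 × V_1 = 0.1515  =>  V_1 = 1.742 V
V_th = V_1 - V_2 = 1.742 - 0 = 1.742 V
Step 2 — R_th: zero the source — replace V1 by a short circuit (node 2 merges into node 0) — and find the resistance seen between A (node 1) and B (node 0).
Reduce the network between node 1 (A) and node 0 (B) by series/parallel combination:
  Rp1 = R1 ‖ R2 ‖ R3 (parallel, all between nodes 0 and 1) = 1/(1/33 + 1/20 + 1/150) = 11.5 Ω
R_th = 11.5 Ω
I_n = V_th/R_th = 1.742/11.5 = 0.1515 A, and R_n = R_th = 11.5 Ω

Final answer: I_n = 0.1515 A, R_n = 11.5 Ω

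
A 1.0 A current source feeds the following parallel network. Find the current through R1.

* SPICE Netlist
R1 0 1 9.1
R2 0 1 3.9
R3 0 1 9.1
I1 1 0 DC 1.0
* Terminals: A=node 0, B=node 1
All resistors sit directly between nodes 0 and 1, so they are in parallel and share one voltage V; the full source current 1 A splits among them.
1/R_par = 1/9.1 + 1/3.9 + 1/9.1 = 0.4762 S  =>  R_par = 2.1 Ω
V = I × R_par = 1 × 2.1 = 2.1 V
I_R1 = V/R1 = 2.1/9.1 = 0.2308 A

Final answer: 0.2308 A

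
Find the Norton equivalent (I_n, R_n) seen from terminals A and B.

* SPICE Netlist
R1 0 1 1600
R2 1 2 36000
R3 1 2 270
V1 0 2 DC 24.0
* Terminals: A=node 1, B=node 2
Find the Thévenin equivalent first; then I_n = V_th/R_th and R_n = R_th.
Step 1 — V_th is the open-circuit voltage V_A - V_B (nothing connected across the terminals).
Nodal analysis, taking node 2 as the 0 V reference.
Source V1 fixes V_0 = 24 V.
KCL at each unknown node (sum of currents leaving = 0; resistances in Ω):
  Node 1: (V_1 - 24)/1600 + (V_1 - 0)/36000 + (V_1 - 0)/270 = 0
Collecting terms: 0.004356 × V_1 = 0.015  =>  V_1 = 3.443 V
V_th = V_1 - V_2 = 3.443 - 0 = 3.443 V
Step 2 — R_th: zero the source — replace V1 by a short circuit (node 2 merges into node 0) — and find the resistance seen between A (node 1) and B (node 0).
Reduce the network between node 1 (A) and node 0 (B) by series/parallel combination:
  Rp1 = R1 ‖ R2 ‖ R3 (parallel, all between nodes 0 and 1) = 1/(1/1600 + 1/36000 + 1/270) = 229.5 Ω
R_th = 229.5 Ω
I_n = V_th/R_th = 3.443/229.5 = 0.015 A, and R_n = R_th = 229.5 Ω

Final answer: I_n = 0.015 A, R_n = 229.5 Ω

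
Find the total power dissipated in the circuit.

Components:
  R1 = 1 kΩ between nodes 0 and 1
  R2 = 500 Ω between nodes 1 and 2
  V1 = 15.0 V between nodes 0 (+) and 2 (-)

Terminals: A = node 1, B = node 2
Nodal analysis, taking node 2 as the 0 V reference.
Source V1 fixes V_0 = 15 V.
KCL at each unknown node (sum of currents leaving = 0; resistances in Ω):
  Node 1: (V_1 - 15)/1000 + (V_1 - 0)/500 = 0
Collecting terms: 0.003 × V_1 = 0.015  =>  V_1 = 5 V
Power in each resistor, P = (ΔV)²/R:
  P_R1 = (15 - 5)²/1000 = 0.1 W
  P_R2 = (5 - 0)²/500 = 0.05 W
P_total = P_R1 + P_R2 = 0.15 W

Final answer: 0.15 W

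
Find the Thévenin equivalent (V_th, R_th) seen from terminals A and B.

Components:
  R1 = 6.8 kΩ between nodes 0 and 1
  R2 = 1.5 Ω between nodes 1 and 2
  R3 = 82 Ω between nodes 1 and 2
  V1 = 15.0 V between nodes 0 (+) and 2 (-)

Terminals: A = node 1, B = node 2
Step 1 — V_th is the open-circuit voltage V_A - V_B (nothing connected across the terminals).
Nodal analysis, taking node 2 as the 0 V reference.
Source V1 fixes V_0 = 15 V.
KCL at each unknown node (sum of currents leaving = 0; resistances in Ω):
  Node 1: (V_1 - 15)/6800 + (V_1 - 0)/1.5 + (V_1 - 0)/82 = 0
Collecting terms: 0.679 × V_1 = 0.002206  =>  V_1 = 0.003249 V
V_th = V_1 - V_2 = 0.003249 - 0 = 0.003249 V
Step 2 — R_th: zero the source — replace V1 by a short circuit (node 2 merges into node 0) — and find the resistance seen between A (node 1) and B (node 0).
Reduce the network between node 1 (A) and node 0 (B) by series/parallel combination:
  Rp1 = R1 ‖ R2 ‖ R3 (parallel, all between nodes 0 and 1) = 1/(1/6800 + 1/1.5 + 1/82) = 1.473 Ω
R_th = 1.473 Ω

Final answer: V_th = 0.003249 V, R_th = 1.473 Ω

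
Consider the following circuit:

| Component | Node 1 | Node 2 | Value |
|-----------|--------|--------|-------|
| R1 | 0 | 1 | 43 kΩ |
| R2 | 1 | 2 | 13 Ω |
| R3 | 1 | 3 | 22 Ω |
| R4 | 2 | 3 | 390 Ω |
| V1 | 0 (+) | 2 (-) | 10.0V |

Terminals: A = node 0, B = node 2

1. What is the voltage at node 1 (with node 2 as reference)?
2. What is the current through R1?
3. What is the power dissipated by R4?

Nodal analysis, taking node 2 as the 0 V reference.
Source V1 fixes V_0 = 10 V.
KCL at each unknown node (sum of currents leaving = 0; resistances in Ω):
  Node 1: (V_1 - 10)/43000 + (V_1 - 0)/13 + (V_1 - V_3)/22 = 0
  Node 3: (V_3 - V_1)/22 + (V_3 - 0)/390 = 0
Collecting terms (coefficients in siemens):
  0.1224·V_1 - 0.04545·V_3 = 0.0002326
  0.04802·V_3 - 0.04545·V_1 = 0
Determinant D = (0.1224)(0.04802) - (-0.04545)(-0.04545) = 0.003811
V_1 = [(0.0002326)(0.04802) - (-0.04545)(0)]/D = 0.00293 V
V_3 = [(0.1224)(0) - (0.0002326)(-0.04545)]/D = 0.002773 V
Part 1:
  Read off the nodal solution: V_1 = 0.00293 V
Part 2:
  I_R1 = (V_0 - V_1)/R1 = (10 - 0.00293)/43000 = 0.0002325 A
  Magnitude: I_R1 = 0.0002325 A
Part 3:
  I_R4 = (V_2 - V_3)/R4 = (0 - 0.002773)/390 = -0.000007111 A
  P_R4 = I_R4² × R4 = (-0.000007111)² × 390 = 0.00000001972 W

Final answers:
1. V_1 = 0.00293 V
2. I_R1 = 0.0002325 A
3. P_R4 = 1.972e-08 W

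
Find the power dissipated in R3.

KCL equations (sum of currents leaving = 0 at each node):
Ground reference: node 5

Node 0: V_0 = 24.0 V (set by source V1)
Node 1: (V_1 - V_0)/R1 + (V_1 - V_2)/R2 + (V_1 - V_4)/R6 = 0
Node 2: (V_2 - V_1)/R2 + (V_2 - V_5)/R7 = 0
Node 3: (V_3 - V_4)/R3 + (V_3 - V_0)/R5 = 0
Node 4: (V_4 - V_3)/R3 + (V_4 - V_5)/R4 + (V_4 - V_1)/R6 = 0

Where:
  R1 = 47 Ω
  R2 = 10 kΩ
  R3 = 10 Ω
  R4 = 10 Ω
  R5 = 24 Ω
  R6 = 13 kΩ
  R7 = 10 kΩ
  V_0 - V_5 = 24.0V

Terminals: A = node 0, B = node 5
Nodal analysis, taking node 5 as the 0 V reference.
Source V1 fixes V_0 = 24 V.
KCL at each unknown node (sum of currents leaving = 0; resistances in Ω):
  Node 1: (V_1 - 24)/47 + (V_1 - V_2)/10000 + (V_1 - V_4)/13000 = 0
  Node 2: (V_2 - V_1)/10000 + (V_2 - 0)/10000 = 0
  Node 3: (V_3 - V_4)/10 + (V_3 - 24)/24 = 0
  Node 4: (V_4 - V_3)/10 + (V_4 - 0)/10 + (V_4 - V_1)/13000 = 0
Collecting terms (coefficients in siemens):
  0.02145·V_1 - 0.0001·V_2 - 0.00007692·V_4 = 0.5106
  0.0002·V_2 - 0.0001·V_1 = 0
  0.1417·V_3 - 0.1·V_4 = 1
  0.2001·V_4 - 0.00007692·V_1 - 0.1·V_3 = 0
Solving these 4 simultaneous equations (Gaussian elimination) gives:
  V_1 = 23.88 V, V_2 = 11.94 V, V_3 = 10.92 V, V_4 = 5.465 V
I_R3 = (V_3 - V_4)/R3 = (10.92 - 5.465)/10 = 0.5451 A
P_R3 = I_R3² × R3 = (0.5451)² × 10 = 2.972 W

Final answer: 2.972 W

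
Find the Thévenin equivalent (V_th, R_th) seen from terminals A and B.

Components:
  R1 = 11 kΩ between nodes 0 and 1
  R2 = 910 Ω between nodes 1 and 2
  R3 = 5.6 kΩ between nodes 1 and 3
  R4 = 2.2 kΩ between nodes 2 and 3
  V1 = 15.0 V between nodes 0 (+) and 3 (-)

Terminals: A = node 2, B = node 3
Step 1 — V_th is the open-circuit voltage V_A - V_B (nothing connected across the terminals).
Nodal analysis, taking node 3 as the 0 V reference.
Source V1 fixes V_0 = 15 V.
KCL at each unknown node (sum of currents leaving = 0; resistances in Ω):
  Node 1: (V_1 - 15)/11000 + (V_1 - V_2)/910 + (V_1 - 0)/5600 = 0
  Node 2: (V_2 - V_1)/910 + (V_2 - 0)/2200 = 0
Collecting terms (coefficients in siemens):
  0.001368·V_1 - 0.001099·V_2 = 0.001364
  0.001553·V_2 - 0.001099·V_1 = 0
Determinant D = (0.001368)(0.001553) - (-0.001099)(-0.001099) = 0.0000009181
V_1 = [(0.001364)(0.001553) - (-0.001099)(0)]/D = 2.307 V
V_2 = [(0.001368)(0) - (0.001364)(-0.001099)]/D = 1.632 V
V_th = V_2 - V_3 = 1.632 - 0 = 1.632 V
Step 2 — R_th: zero the source — replace V1 by a short circuit (node 3 merges into node 0) — and find the resistance seen between A (node 2) and B (node 0).
Reduce the network between node 2 (A) and node 0 (B) by series/parallel combination:
  Rp1 = R1 ‖ R3 (parallel, both between nodes 0 and 1) = 1/(1/11000 + 1/5600) = 3711 Ω
  Rs1 = R2 + Rp1 (series, joined only at node 1) = 910 + 3711 = 4621 Ω
  Rp2 = R4 ‖ Rs1 (parallel, both between nodes 0 and 2) = 1/(1/2200 + 1/4621) = 1490 Ω
R_th = 1.49 kΩ

Final answer: V_th = 1.632 V, R_th = 1.49 kΩ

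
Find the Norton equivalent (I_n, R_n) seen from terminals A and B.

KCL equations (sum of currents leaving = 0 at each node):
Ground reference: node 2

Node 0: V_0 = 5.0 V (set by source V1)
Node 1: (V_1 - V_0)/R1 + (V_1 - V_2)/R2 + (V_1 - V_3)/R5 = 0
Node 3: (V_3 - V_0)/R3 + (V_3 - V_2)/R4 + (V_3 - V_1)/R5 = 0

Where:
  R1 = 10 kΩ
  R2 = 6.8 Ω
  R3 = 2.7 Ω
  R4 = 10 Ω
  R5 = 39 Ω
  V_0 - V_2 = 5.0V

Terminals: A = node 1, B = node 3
Find the Thévenin equivalent first; then I_n = V_th/R_th and R_n = R_th.
Step 1 — V_th is the open-circuit voltage V_A - V_B (nothing connected across the terminals).
Nodal analysis, taking node 2 as the 0 V reference.
Source V1 fixes V_0 = 5 V.
KCL at each unknown node (sum of currents leaving = 0; resistances in Ω):
  Node 1: (V_1 - 5)/10000 + (V_1 - 0)/6.8 + (V_1 - V_3)/39 = 0
  Node 3: (V_3 - 5)/2.7 + (V_3 - 0)/10 + (V_3 - V_1)/39 = 0
Collecting terms (coefficients in siemens):
  0.1728·V_1 - 0.02564·V_3 = 0.0005
  0.496·V_3 - 0.02564·V_1 = 1.852
Determinant D = (0.1728)(0.496) - (-0.02564)(-0.02564) = 0.08505
V_1 = [(0.0005)(0.496) - (-0.02564)(1.852)]/D = 0.5612 V
V_3 = [(0.1728)(1.852) - (0.0005)(-0.02564)]/D = 3.762 V
V_th = V_1 - V_3 = 0.5612 - 3.762 = -3.201 V
Step 2 — R_th: zero the source — replace V1 by a short circuit (node 2 merges into node 0) — and find the resistance seen between A (node 1) and B (node 3).
Reduce the network between node 1 (A) and node 3 (B) by series/parallel combination:
  Rp1 = R1 ‖ R2 (parallel, both between nodes 0 and 1) = 1/(1/10000 + 1/6.8) = 6.795 Ω
  Rp2 = R3 ‖ R4 (parallel, both between nodes 0 and 3) = 1/(1/2.7 + 1/10) = 2.126 Ω
  Rs1 = Rp1 + Rp2 (series, joined only at node 0) = 6.795 + 2.126 = 8.921 Ω
  Rp3 = R5 ‖ Rs1 (parallel, both between nodes 1 and 3) = 1/(1/39 + 1/8.921) = 7.261 Ω
R_th = 7.261 Ω
I_n = V_th/R_th = -3.201/7.261 = -0.4409 A, and R_n = R_th = 7.261 Ω

Final answer: I_n = -0.4409 A, R_n = 7.261 Ω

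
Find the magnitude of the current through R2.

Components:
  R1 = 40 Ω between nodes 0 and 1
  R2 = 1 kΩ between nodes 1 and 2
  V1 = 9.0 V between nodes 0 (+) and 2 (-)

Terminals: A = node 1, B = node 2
Nodal analysis, taking node 2 as the 0 V reference.
Source V1 fixes V_0 = 9 V.
KCL at each unknown node (sum of currents leaving = 0; resistances in Ω):
  Node 1: (V_1 - 9)/40 + (V_1 - 0)/1000 = 0
Collecting terms: 0.026 × V_1 = 0.225  =>  V_1 = 8.654 V
I_R2 = (V_1 - V_2)/R2 = (8.654 - 0)/1000 = 0.008654 A
|I_R2| = 0.008654 A

Final answer: |I_R2| = 0.008654 A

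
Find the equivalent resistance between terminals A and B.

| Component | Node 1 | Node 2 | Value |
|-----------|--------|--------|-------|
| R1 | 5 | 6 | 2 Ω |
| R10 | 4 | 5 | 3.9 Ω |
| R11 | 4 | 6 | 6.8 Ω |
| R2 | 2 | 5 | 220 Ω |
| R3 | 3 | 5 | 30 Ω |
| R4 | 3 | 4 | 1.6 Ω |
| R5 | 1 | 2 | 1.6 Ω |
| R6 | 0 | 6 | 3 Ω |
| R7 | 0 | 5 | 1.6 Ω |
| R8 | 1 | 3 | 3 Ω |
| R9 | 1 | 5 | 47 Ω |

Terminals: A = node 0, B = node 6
Reduce the network between node 0 (A) and node 6 (B) by series/parallel combination:
  Rs1 = R5 + R2 (series, joined only at node 2) = 1.6 + 220 = 221.6 Ω
  Rp1 = R9 ‖ Rs1 (parallel, both between nodes 1 and 5) = 1/(1/47 + 1/221.6) = 38.78 Ω
  Rs2 = R8 + Rp1 (series, joined only at node 1) = 3 + 38.78 = 41.78 Ω
  Rp2 = R3 ‖ Rs2 (parallel, both between nodes 3 and 5) = 1/(1/30 + 1/41.78) = 17.46 Ω
  Rs3 = R4 + Rp2 (series, joined only at node 3) = 1.6 + 17.46 = 19.06 Ω
  Rp3 = R10 ‖ Rs3 (parallel, both between nodes 4 and 5) = 1/(1/3.9 + 1/19.06) = 3.238 Ω
  Rs4 = R11 + Rp3 (series, joined only at node 4) = 6.8 + 3.238 = 10.04 Ω
  Rp4 = R1 ‖ Rs4 (parallel, both between nodes 5 and 6) = 1/(1/2 + 1/10.04) = 1.668 Ω
  Rs5 = R7 + Rp4 (series, joined only at node 5) = 1.6 + 1.668 = 3.268 Ω
  Rp5 = R6 ‖ Rs5 (parallel, both between nodes 0 and 6) = 1/(1/3 + 1/3.268) = 1.564 Ω
R_eq = 1.564 Ω

Final answer: 1.564 Ω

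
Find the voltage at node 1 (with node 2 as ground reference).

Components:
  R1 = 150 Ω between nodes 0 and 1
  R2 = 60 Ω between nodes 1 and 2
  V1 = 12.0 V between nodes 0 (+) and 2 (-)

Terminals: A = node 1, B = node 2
Nodal analysis, taking node 2 as the 0 V reference.
Source V1 fixes V_0 = 12 V.
KCL at each unknown node (sum of currents leaving = 0; resistances in Ω):
  Node 1: (V_1 - 12)/150 + (V_1 - 0)/60 = 0
Collecting terms: 0.02333 × V_1 = 0.08  =>  V_1 = 3.429 V
The requested potential is V_1 = 3.429 V.

Final answer: V_1 = 3.429 V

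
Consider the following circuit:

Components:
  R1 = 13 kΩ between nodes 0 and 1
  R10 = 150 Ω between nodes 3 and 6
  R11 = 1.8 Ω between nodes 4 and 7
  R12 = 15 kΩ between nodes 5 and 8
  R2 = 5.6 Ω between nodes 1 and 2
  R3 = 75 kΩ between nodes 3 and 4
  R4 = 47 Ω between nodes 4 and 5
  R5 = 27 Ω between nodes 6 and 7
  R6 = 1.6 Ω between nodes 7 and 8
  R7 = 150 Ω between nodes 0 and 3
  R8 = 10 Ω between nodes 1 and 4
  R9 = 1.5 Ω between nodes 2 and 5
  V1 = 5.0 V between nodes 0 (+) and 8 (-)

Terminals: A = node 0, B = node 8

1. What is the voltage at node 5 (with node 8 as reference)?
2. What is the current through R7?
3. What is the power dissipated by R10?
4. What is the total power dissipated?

Nodal analysis, taking node 8 as the 0 V reference.
Source V1 fixes V_0 = 5 V.
KCL at each unknown node (sum of currents leaving = 0; resistances in Ω):
  Node 1: (V_1 - 5)/13000 + (V_1 - V_2)/5.6 + (V_1 - V_4)/10 = 0
  Node 2: (V_2 - V_1)/5.6 + (V_2 - V_5)/1.5 = 0
  Node 3: (V_3 - V_4)/75000 + (V_3 - 5)/150 + (V_3 - V_6)/150 = 0
  Node 4: (V_4 - V_3)/75000 + (V_4 - V_5)/47 + (V_4 - V_1)/10 + (V_4 - V_7)/1.8 = 0
  Node 5: (V_5 - V_4)/47 + (V_5 - V_2)/1.5 + (V_5 - 0)/15000 = 0
  Node 6: (V_6 - V_7)/27 + (V_6 - V_3)/150 = 0
  Node 7: (V_7 - V_6)/27 + (V_7 - 0)/1.6 + (V_7 - V_4)/1.8 = 0
Collecting terms (coefficients in siemens):
  0.2786·V_1 - 0.1786·V_2 - 0.1·V_4 = 0.0003846
  0.8452·V_2 - 0.1786·V_1 - 0.6667·V_5 = 0
  0.01335·V_3 - 0.00001333·V_4 - 0.006667·V_6 = 0.03333
  0.6768·V_4 - 0.1·V_1 - 0.00001333·V_3 - 0.02128·V_5 - 0.5556·V_7 = 0
  0.688·V_5 - 0.6667·V_2 - 0.02128·V_4 = 0
  0.0437·V_6 - 0.006667·V_3 - 0.03704·V_7 = 0
  1.218·V_7 - 0.5556·V_4 - 0.03704·V_6 = 0
Solving these 7 simultaneous equations (Gaussian elimination) gives:
  V_1 = 0.02895 V, V_2 = 0.0286 V, V_3 = 2.715 V, V_4 = 0.02573 V
  V_5 = 0.02851 V, V_6 = 0.4353 V, V_7 = 0.02498 V
Part 1:
  Read off the nodal solution: V_5 = 0.02851 V
Part 2:
  I_R7 = (V_0 - V_3)/R7 = (5 - 2.715)/150 = 0.01523 A
  Magnitude: I_R7 = 0.01523 A
Part 3:
  I_R10 = (V_3 - V_6)/R10 = (2.715 - 0.4353)/150 = 0.0152 A
  P_R10 = I_R10² × R10 = (0.0152)² × 150 = 0.03465 W
Part 4:
  Power in each resistor, P = (ΔV)²/R:
    P_R1 = (5 - 0.02895)²/13000 = 0.001901 W
    P_R2 = (0.02895 - 0.0286)²/5.6 = 0.00000002087 W
    P_R3 = (2.715 - 0.02573)²/75000 = 0.00009643 W
    P_R4 = (0.02573 - 0.02851)²/47 = 0.0000001644 W
    P_R5 = (0.4353 - 0.02498)²/27 = 0.006236 W
    P_R6 = (0.02498 - 0)²/1.6 = 0.0003901 W
    P_R7 = (5 - 2.715)²/150 = 0.03481 W
    P_R8 = (0.02895 - 0.02573)²/10 = 0.000001033 W
    P_R9 = (0.0286 - 0.02851)²/1.5 = 0.00000000559 W
    P_R10 = (2.715 - 0.4353)²/150 = 0.03465 W
    P_R11 = (0.02573 - 0.02498)²/1.8 = 0.000000312 W
    P_R12 = (0.02851 - 0)²/15000 = 0.00000005419 W
  P_total = P_R1 + P_R2 + P_R3 + P_R4 + P_R5 + P_R6 + P_R7 + P_R8 + P_R9 + P_R10 + P_R11 + P_R12 = 0.07808 W

Final answers:
1. V_5 = 0.02851 V
2. I_R7 = 0.01523 A
3. P_R10 = 0.03465 W
4. P_total = 0.07808 W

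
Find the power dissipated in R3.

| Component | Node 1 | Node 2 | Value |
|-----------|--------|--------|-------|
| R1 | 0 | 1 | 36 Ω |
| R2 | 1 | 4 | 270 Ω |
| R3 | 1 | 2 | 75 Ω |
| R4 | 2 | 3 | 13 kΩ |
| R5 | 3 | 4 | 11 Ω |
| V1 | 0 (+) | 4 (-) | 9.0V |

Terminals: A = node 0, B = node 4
Nodal analysis, taking node 4 as the 0 V reference.
Source V1 fixes V_0 = 9 V.
KCL at each unknown node (sum of currents leaving = 0; resistances in Ω):
  Node 1: (V_1 - 9)/36 + (V_1 - 0)/270 + (V_1 - V_2)/75 = 0
  Node 2: (V_2 - V_1)/75 + (V_2 - V_3)/13000 = 0
  Node 3: (V_3 - V_2)/13000 + (V_3 - 0)/11 = 0
Collecting terms (coefficients in siemens):
  0.04481·V_1 - 0.01333·V_2 = 0.25
  0.01341·V_2 - 0.01333·V_1 - 0.00007692·V_3 = 0
  0.09099·V_3 - 0.00007692·V_2 = 0
Solving these 3 simultaneous equations (Gaussian elimination) gives:
  V_1 = 7.922 V, V_2 = 7.877 V, V_3 = 0.006659 V
I_R3 = (V_1 - V_2)/R3 = (7.922 - 7.877)/75 = 0.0006054 A
P_R3 = I_R3² × R3 = (0.0006054)² × 75 = 0.00002749 W

Final answer: 2.749e-05 W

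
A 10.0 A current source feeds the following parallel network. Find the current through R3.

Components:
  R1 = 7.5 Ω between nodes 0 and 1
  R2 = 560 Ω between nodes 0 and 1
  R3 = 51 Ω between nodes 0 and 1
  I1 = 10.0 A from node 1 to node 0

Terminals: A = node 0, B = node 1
All resistors sit directly between nodes 0 and 1, so they are in parallel and share one voltage V; the full source current 10 A splits among them.
1/R_par = 1/7.5 + 1/560 + 1/51 = 0.1547 S  =>  R_par = 6.463 Ω
V = I × R_par = 10 × 6.463 = 64.63 V
I_R3 = V/R3 = 64.63/51 = 1.267 A

Final answer: 1.267 A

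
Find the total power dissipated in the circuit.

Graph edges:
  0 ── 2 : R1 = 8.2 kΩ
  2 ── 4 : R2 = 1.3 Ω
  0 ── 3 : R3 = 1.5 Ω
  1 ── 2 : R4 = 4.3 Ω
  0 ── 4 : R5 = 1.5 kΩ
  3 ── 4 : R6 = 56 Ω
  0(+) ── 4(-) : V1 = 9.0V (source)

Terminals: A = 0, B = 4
Nodal analysis, taking node 4 as the 0 V reference.
Source V1 fixes V_0 = 9 V.
KCL at each unknown node (sum of currents leaving = 0; resistances in Ω):
  Node 1: (V_1 - V_2)/4.3 = 0
  Node 2: (V_2 - 9)/8200 + (V_2 - 0)/1.3 + (V_2 - V_1)/4.3 = 0
  Node 3: (V_3 - 9)/1.5 + (V_3 - 0)/56 = 0
Collecting terms (coefficients in siemens):
  0.2326·V_1 - 0.2326·V_2 = 0
  1.002·V_2 - 0.2326·V_1 = 0.001098
  0.6845·V_3 = 6
Solving these 3 simultaneous equations (Gaussian elimination) gives:
  V_1 = 0.001427 V, V_2 = 0.001427 V, V_3 = 8.765 V
Power in each resistor, P = (ΔV)²/R:
  P_R1 = (9 - 0.001427)²/8200 = 0.009875 W
  P_R2 = (0.001427 - 0)²/1.3 = 0.000001566 W
  P_R3 = (9 - 8.765)²/1.5 = 0.03675 W
  P_R4 = (0.001427 - 0.001427)²/4.3 = 0 W
  P_R5 = (9 - 0)²/1500 = 0.054 W
  P_R6 = (8.765 - 0)²/56 = 1.372 W
P_total = P_R1 + P_R2 + P_R3 + P_R4 + P_R5 + P_R6 = 1.473 W

Final answer: 1.473 W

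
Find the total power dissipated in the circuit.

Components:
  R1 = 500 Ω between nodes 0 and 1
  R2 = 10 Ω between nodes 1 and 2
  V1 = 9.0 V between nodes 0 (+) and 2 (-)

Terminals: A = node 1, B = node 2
Nodal analysis, taking node 2 as the 0 V reference.
Source V1 fixes V_0 = 9 V.
KCL at each unknown node (sum of currents leaving = 0; resistances in Ω):
  Node 1: (V_1 - 9)/500 + (V_1 - 0)/10 = 0
Collecting terms: 0.102 × V_1 = 0.018  =>  V_1 = 0.1765 V
Power in each resistor, P = (ΔV)²/R:
  P_R1 = (9 - 0.1765)²/500 = 0.1557 W
  P_R2 = (0.1765 - 0)²/10 = 0.003114 W
P_total = P_R1 + P_R2 = 0.1588 W

Final answer: 0.1588 W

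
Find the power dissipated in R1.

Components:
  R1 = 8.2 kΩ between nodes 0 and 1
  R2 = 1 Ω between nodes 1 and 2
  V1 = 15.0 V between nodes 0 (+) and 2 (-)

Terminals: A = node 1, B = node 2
Nodal analysis, taking node 2 as the 0 V reference.
Source V1 fixes V_0 = 15 V.
KCL at each unknown node (sum of currents leaving = 0; resistances in Ω):
  Node 1: (V_1 - 15)/8200 + (V_1 - 0)/1 = 0
Collecting terms: 1 × V_1 = 0.001829  =>  V_1 = 0.001829 V
I_R1 = (V_0 - V_1)/R1 = (15 - 0.001829)/8200 = 0.001829 A
P_R1 = I_R1² × R1 = (0.001829)² × 8200 = 0.02743 W

Final answer: 0.02743 W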